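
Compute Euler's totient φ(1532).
φ is multiplicative, with φ(p^e) = p^e − p^(e−1). Factorise 1532 = 2^2 · 383. Then
  φ(1532) = (2^2 − 2^1) · (383 − 1) = 2 · 382 = 764.

Final answer: φ(1532) = 764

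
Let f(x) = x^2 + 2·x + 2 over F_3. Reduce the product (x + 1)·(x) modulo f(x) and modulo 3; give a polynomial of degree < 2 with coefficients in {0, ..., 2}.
a · b ≡ 2·x + 1 (mod f(x))

Multiply as integer polynomials: a · b = x^2 + x. Reducing coefficients mod 3: a · b ≡ x^2 + x. Now divide by f(x) = x^2 + 2·x + 2 in F_3[x], eliminating the leading term at each step:
  leading term x^2: subtract (1)·f(x) = x^2 + 2·x + 2, leaving 2·x + 1 (coefficients mod 3)
The degree is now < 2, so this is the remainder. Hence a · b ≡ 2·x + 1 in F_3[x]/(f).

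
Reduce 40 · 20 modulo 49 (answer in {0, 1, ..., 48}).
16

Both factors are already reduced mod 49. 40 · 20 = 800. Dividing by 49: 800 = 16·49 + 16. So (40 · 20) mod 49 = 16.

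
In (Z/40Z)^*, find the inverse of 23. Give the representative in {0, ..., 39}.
23^(−1) ≡ 7 (mod 40)

Apply the extended Euclidean algorithm to (40, 23), tracking rows (r, s, t) with s·40 + t·23 = r. Each division r_prev = q·r_cur + r_new produces the new row as (previous row) − q·(current row):
  row A: (40, 1, 0)   [1·40 + 0·23 = 40]
  row B: (23, 0, 1)   [0·40 + 1·23 = 23]
  40 = 1·23 + 17   → row C = row A − 1·row B = (17, 1, −1)   [check: 1·40 − 1·23 = 17]
  23 = 1·17 + 6   → row D = row B − 1·row C = (6, −1, 2)   [check: −1·40 + 2·23 = 6]
  17 = 2·6 + 5   → row E = row C − 2·row D = (5, 3, −5)   [check: 3·40 − 5·23 = 5]
  6 = 1·5 + 1   → row F = row D − 1·row E = (1, −4, 7)   [check: −4·40 + 7·23 = 1]
  5 = 5·1 + 0   → remainder 0, stop. gcd = 1 (last nonzero row F).
The gcd is 1, so 23 is invertible mod 40. The last nonzero row gives −4·40 + 7·23 = 1, so t = 7. So 23^(−1) ≡ 7 (mod 40). Verify: 23 · 7 = 161 ≡ 1 (mod 40). ✓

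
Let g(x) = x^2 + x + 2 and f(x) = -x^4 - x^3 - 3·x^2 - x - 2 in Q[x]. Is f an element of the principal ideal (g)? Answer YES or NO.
YES

In Q[x] the ideal (g) consists of all multiples of g, so f ∈ (g) iff g | f, i.e. iff the remainder of f on division by g is 0. Divide f by g (g is monic, so eliminate the leading term of the running remainder at each step):
  leading term -x^4: subtract (-x^2)·g(x) = -x^4 - x^3 - 2·x^2, leaving -x^2 - x - 2
  leading term -x^2: subtract (-1)·g(x) = -x^2 - x - 2, leaving 0
The remainder is 0, so f(x) = g(x) · h(x) with h(x) = -x^2 - 1. Hence g | f, i.e. f ∈ (g).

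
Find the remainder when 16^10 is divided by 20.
16

Use repeated squaring. Binary(10) = 1010. Walk through the bits of the exponent 10 left-to-right: at each bit after the leading one, square the running value, then multiply by 16 if the bit is 1 (always reducing mod 20):
  bit 1 = 1 (leading): start with 16.
  bit 2 = 0: square 16^2 = 256 ≡ 16 (mod 20).
  bit 3 = 1: square 16^2 = 256 ≡ 16; bit is 1, so multiply 16·16 = 256 ≡ 16 (mod 20).
  bit 4 = 0: square 16^2 = 256 ≡ 16 (mod 20).
Final value: 16^10 ≡ 16 (mod 20).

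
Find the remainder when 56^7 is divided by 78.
56

Use repeated squaring. Binary(7) = 111. Walk through the bits of the exponent 7 left-to-right: at each bit after the leading one, square the running value, then multiply by 56 if the bit is 1 (always reducing mod 78):
  bit 1 = 1 (leading): start with 56.
  bit 2 = 1: square 56^2 = 3136 ≡ 16; bit is 1, so multiply 16·56 = 896 ≡ 38 (mod 78).
  bit 3 = 1: square 38^2 = 1444 ≡ 40; bit is 1, so multiply 40·56 = 2240 ≡ 56 (mod 78).
Final value: 56^7 ≡ 56 (mod 78).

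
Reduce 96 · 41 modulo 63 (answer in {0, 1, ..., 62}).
30

Reduce the factors first: 96 ≡ 33 (mod 63), so 96 · 41 ≡ 33 · 41 (mod 63). 33 · 41 = 1353. Dividing by 63: 1353 = 21·63 + 30. So (96 · 41) mod 63 = 30.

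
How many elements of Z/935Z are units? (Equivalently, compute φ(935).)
Z/935Z has φ(935) = 640 units

An element a ∈ Z/935Z is a unit iff gcd(a, 935) = 1, so the number of units is φ(935). φ is multiplicative, with φ(p^e) = p^e − p^(e−1). Factorise 935 = 5 · 11 · 17. Then
  φ(935) = (5 − 1) · (11 − 1) · (17 − 1) = 4 · 10 · 16 = 640.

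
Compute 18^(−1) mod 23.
18^(−1) ≡ 9 (mod 23)

Apply the extended Euclidean algorithm to (23, 18), tracking rows (r, s, t) with s·23 + t·18 = r. Each division r_prev = q·r_cur + r_new produces the new row as (previous row) − q·(current row):
  row A: (23, 1, 0)   [1·23 + 0·18 = 23]
  row B: (18, 0, 1)   [0·23 + 1·18 = 18]
  23 = 1·18 + 5   → row C = row A − 1·row B = (5, 1, −1)   [check: 1·23 − 1·18 = 5]
  18 = 3·5 + 3   → row D = row B − 3·row C = (3, −3, 4)   [check: −3·23 + 4·18 = 3]
  5 = 1·3 + 2   → row E = row C − 1·row D = (2, 4, −5)   [check: 4·23 − 5·18 = 2]
  3 = 1·2 + 1   → row F = row D − 1·row E = (1, −7, 9)   [check: −7·23 + 9·18 = 1]
  2 = 2·1 + 0   → remainder 0, stop. gcd = 1 (last nonzero row F).
The gcd is 1, so 18 is invertible mod 23. The last nonzero row gives −7·23 + 9·18 = 1, so t = 9. So 18^(−1) ≡ 9 (mod 23). Verify: 18 · 9 = 162 ≡ 1 (mod 23). ✓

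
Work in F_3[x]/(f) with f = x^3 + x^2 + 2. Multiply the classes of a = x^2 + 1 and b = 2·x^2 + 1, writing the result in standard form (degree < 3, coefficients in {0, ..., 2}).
a · b ≡ 2·x^2 + 2·x + 2 (mod f(x))

Multiply as integer polynomials: a · b = 2·x^4 + 3·x^2 + 1. Reducing coefficients mod 3: a · b ≡ 2·x^4 + 1. Now divide by f(x) = x^3 + x^2 + 2 in F_3[x], eliminating the leading term at each step:
  leading term 2·x^4: subtract (2·x)·f(x) = 2·x^4 + 2·x^3 + x, leaving x^3 + 2·x + 1 (coefficients mod 3)
  leading term x^3: subtract (1)·f(x) = x^3 + x^2 + 2, leaving 2·x^2 + 2·x + 2 (coefficients mod 3)
The degree is now < 3, so this is the remainder. Hence a · b ≡ 2·x^2 + 2·x + 2 in F_3[x]/(f).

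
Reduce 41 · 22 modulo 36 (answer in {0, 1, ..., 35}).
2

Reduce the factors first: 41 ≡ 5 (mod 36), so 41 · 22 ≡ 5 · 22 (mod 36). 5 · 22 = 110. Dividing by 36: 110 = 3·36 + 2. So (41 · 22) mod 36 = 2.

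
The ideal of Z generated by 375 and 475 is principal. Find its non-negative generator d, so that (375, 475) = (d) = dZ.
In the PID Z, (a, b) is generated by gcd(a, b). Compute gcd(475, 375) with the extended Euclidean algorithm, tracking rows (r, s, t) with s·475 + t·375 = r:
  row A: (475, 1, 0)   [1·475 + 0·375 = 475]
  row B: (375, 0, 1)   [0·475 + 1·375 = 375]
  475 = 1·375 + 100   → row C = row A − 1·row B = (100, 1, −1)   [check: 1·475 − 1·375 = 100]
  375 = 3·100 + 75   → row D = row B − 3·row C = (75, −3, 4)   [check: −3·475 + 4·375 = 75]
  100 = 1·75 + 25   → row E = row C − 1·row D = (25, 4, −5)   [check: 4·475 − 5·375 = 25]
  75 = 3·25 + 0   → remainder 0, stop. gcd = 25 (last nonzero row E).
So gcd(375, 475) = 25, with Bézout identity 4·475 − 5·375 = 25. Containment (⊇): the Bézout identity exhibits 25 as an element of (375, 475), giving (25) ⊆ (375, 475). Containment (⊆): since 25 | 375 and 25 | 475 (375 = 25·15, 475 = 25·19), every Z-linear combination of 375 and 475 is divisible by 25, so (375, 475) ⊆ (25). Therefore (375, 475) = (25), d = 25.

Final answer: (375, 475) = (25); d = 25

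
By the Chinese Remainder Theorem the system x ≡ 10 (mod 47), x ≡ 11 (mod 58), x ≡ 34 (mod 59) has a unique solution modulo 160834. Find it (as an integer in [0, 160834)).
The moduli 47, 58, 59 are pairwise coprime, so by the CRT there is a unique solution mod 47·58·59 = 160834.
Solve by successive substitution. Start with x ≡ 10 (mod 47).
  Combine with x ≡ 11 (mod 58): write x = 10 + 47·t and require 10 + 47·t ≡ 11 (mod 58), i.e. 47·t ≡ 11 − 10 ≡ 1 (mod 58). Since 47^(−1) ≡ 21 (mod 58), t ≡ 21·1 ≡ 21 (mod 58). So x ≡ 10 + 47·21 = 997 (mod 2726).
  Combine with x ≡ 34 (mod 59): write x = 997 + 2726·t and require 997 + 2726·t ≡ 34 (mod 59), i.e. 2726·t ≡ 34 − 997 ≡ 40 (mod 59). Since 2726^(−1) ≡ 5 (mod 59) (2726 ≡ 12 (mod 59)), t ≡ 5·40 ≡ 23 (mod 59). So x ≡ 997 + 2726·23 = 63695 (mod 160834).
Unique solution in [0, 160834): x = 63695.

Final answer: x ≡ 63695 (mod 160834); the representative in [0, 160834) is 63695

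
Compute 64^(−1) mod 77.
Apply the extended Euclidean algorithm to (77, 64), tracking rows (r, s, t) with s·77 + t·64 = r. Each division r_prev = q·r_cur + r_new produces the new row as (previous row) − q·(current row):
  row A: (77, 1, 0)   [1·77 + 0·64 = 77]
  row B: (64, 0, 1)   [0·77 + 1·64 = 64]
  77 = 1·64 + 13   → row C = row A − 1·row B = (13, 1, −1)   [check: 1·77 − 1·64 = 13]
  64 = 4·13 + 12   → row D = row B − 4·row C = (12, −4, 5)   [check: −4·77 + 5·64 = 12]
  13 = 1·12 + 1   → row E = row C − 1·row D = (1, 5, −6)   [check: 5·77 − 6·64 = 1]
  12 = 12·1 + 0   → remainder 0, stop. gcd = 1 (last nonzero row E).
The gcd is 1, so 64 is invertible mod 77. The last nonzero row gives 5·77 − 6·64 = 1, so t = −6. So 64^(−1) ≡ −6 ≡ 71 (mod 77). Verify: 64 · 71 = 4544 ≡ 1 (mod 77). ✓

Final answer: 64^(−1) ≡ 71 (mod 77)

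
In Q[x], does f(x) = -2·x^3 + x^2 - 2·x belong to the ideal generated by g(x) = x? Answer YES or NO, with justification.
In Q[x] the ideal (g) consists of all multiples of g, so f ∈ (g) iff g | f, i.e. iff the remainder of f on division by g is 0. Divide f by g (g is monic, so eliminate the leading term of the running remainder at each step):
  leading term -2·x^3: subtract (-2·x^2)·g(x) = -2·x^3, leaving x^2 - 2·x
  leading term x^2: subtract (x)·g(x) = x^2, leaving -2·x
  leading term -2·x: subtract (-2)·g(x) = -2·x, leaving 0
The remainder is 0, so f(x) = g(x) · h(x) with h(x) = -2·x^2 + x - 2. Hence g | f, i.e. f ∈ (g).

Final answer: YES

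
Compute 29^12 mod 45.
1

Use repeated squaring. Binary(12) = 1100. Walk through the bits of the exponent 12 left-to-right: at each bit after the leading one, square the running value, then multiply by 29 if the bit is 1 (always reducing mod 45):
  bit 1 = 1 (leading): start with 29.
  bit 2 = 1: square 29^2 = 841 ≡ 31; bit is 1, so multiply 31·29 = 899 ≡ 44 (mod 45).
  bit 3 = 0: square 44^2 = 1936 ≡ 1 (mod 45).
  bit 4 = 0: square 1^2 = 1 (mod 45).
Final value: 29^12 ≡ 1 (mod 45).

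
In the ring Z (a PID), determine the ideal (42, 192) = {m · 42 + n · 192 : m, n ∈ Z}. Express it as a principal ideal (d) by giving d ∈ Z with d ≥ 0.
(42, 192) = (6); d = 6

In the PID Z, (a, b) is generated by gcd(a, b). Compute gcd(192, 42) with the extended Euclidean algorithm, tracking rows (r, s, t) with s·192 + t·42 = r:
  row A: (192, 1, 0)   [1·192 + 0·42 = 192]
  row B: (42, 0, 1)   [0·192 + 1·42 = 42]
  192 = 4·42 + 24   → row C = row A − 4·row B = (24, 1, −4)   [check: 1·192 − 4·42 = 24]
  42 = 1·24 + 18   → row D = row B − 1·row C = (18, −1, 5)   [check: −1·192 + 5·42 = 18]
  24 = 1·18 + 6   → row E = row C − 1·row D = (6, 2, −9)   [check: 2·192 − 9·42 = 6]
  18 = 3·6 + 0   → remainder 0, stop. gcd = 6 (last nonzero row E).
So gcd(42, 192) = 6, with Bézout identity 2·192 − 9·42 = 6. Containment (⊇): the Bézout identity exhibits 6 as an element of (42, 192), giving (6) ⊆ (42, 192). Containment (⊆): since 6 | 42 and 6 | 192 (42 = 6·7, 192 = 6·32), every Z-linear combination of 42 and 192 is divisible by 6, so (42, 192) ⊆ (6). Therefore (42, 192) = (6), d = 6.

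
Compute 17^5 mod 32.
17

Use repeated squaring. Binary(5) = 101. Walk through the bits of the exponent 5 left-to-right: at each bit after the leading one, square the running value, then multiply by 17 if the bit is 1 (always reducing mod 32):
  bit 1 = 1 (leading): start with 17.
  bit 2 = 0: square 17^2 = 289 ≡ 1 (mod 32).
  bit 3 = 1: square 1^2 = 1; bit is 1, so multiply 1·17 = 17 (mod 32).
Final value: 17^5 ≡ 17 (mod 32).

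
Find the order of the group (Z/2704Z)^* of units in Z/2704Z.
(Z/2704Z)^* consists of the classes a with gcd(a, 2704) = 1, so its order is φ(2704). φ is multiplicative, with φ(p^e) = p^e − p^(e−1). Factorise 2704 = 2^4 · 13^2. Then
  φ(2704) = (2^4 − 2^3) · (13^2 − 13^1) = 8 · 156 = 1248.
Thus |(Z/2704Z)^*| = 1248.

Final answer: |(Z/2704Z)^*| = 1248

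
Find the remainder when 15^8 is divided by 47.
Use repeated squaring. Binary(8) = 1000. Walk through the bits of the exponent 8 left-to-right: at each bit after the leading one, square the running value, then multiply by 15 if the bit is 1 (always reducing mod 47):
  bit 1 = 1 (leading): start with 15.
  bit 2 = 0: square 15^2 = 225 ≡ 37 (mod 47).
  bit 3 = 0: square 37^2 = 1369 ≡ 6 (mod 47).
  bit 4 = 0: square 6^2 = 36 (mod 47).
Final value: 15^8 ≡ 36 (mod 47).

Final answer: 36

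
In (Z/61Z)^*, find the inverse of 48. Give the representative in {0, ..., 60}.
Apply the extended Euclidean algorithm to (61, 48), tracking rows (r, s, t) with s·61 + t·48 = r. Each division r_prev = q·r_cur + r_new produces the new row as (previous row) − q·(current row):
  row A: (61, 1, 0)   [1·61 + 0·48 = 61]
  row B: (48, 0, 1)   [0·61 + 1·48 = 48]
  61 = 1·48 + 13   → row C = row A − 1·row B = (13, 1, −1)   [check: 1·61 − 1·48 = 13]
  48 = 3·13 + 9   → row D = row B − 3·row C = (9, −3, 4)   [check: −3·61 + 4·48 = 9]
  13 = 1·9 + 4   → row E = row C − 1·row D = (4, 4, −5)   [check: 4·61 − 5·48 = 4]
  9 = 2·4 + 1   → row F = row D − 2·row E = (1, −11, 14)   [check: −11·61 + 14·48 = 1]
  4 = 4·1 + 0   → remainder 0, stop. gcd = 1 (last nonzero row F).
The gcd is 1, so 48 is invertible mod 61. The last nonzero row gives −11·61 + 14·48 = 1, so t = 14. So 48^(−1) ≡ 14 (mod 61). Verify: 48 · 14 = 672 ≡ 1 (mod 61). ✓

Final answer: 48^(−1) ≡ 14 (mod 61)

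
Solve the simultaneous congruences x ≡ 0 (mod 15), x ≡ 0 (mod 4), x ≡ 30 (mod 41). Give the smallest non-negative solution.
x ≡ 1260 (mod 2460); the representative in [0, 2460) is 1260

The moduli 15, 4, 41 are pairwise coprime, so by the CRT there is a unique solution mod 15·4·41 = 2460.
Solve by successive substitution. Start with x ≡ 0 (mod 15).
  Combine with x ≡ 0 (mod 4): write x = 15·t and require 15·t ≡ 0 (mod 4). Since 15^(−1) ≡ 3 (mod 4) (15 ≡ 3 (mod 4)), t ≡ 3·0 ≡ 0 (mod 4). So x ≡ 15·0 = 0 (mod 60).
  Combine with x ≡ 30 (mod 41): write x = 60·t and require 60·t ≡ 30 (mod 41). Since 60^(−1) ≡ 13 (mod 41) (60 ≡ 19 (mod 41)), t ≡ 13·30 ≡ 21 (mod 41). So x ≡ 60·21 = 1260 (mod 2460).
Unique solution in [0, 2460): x = 1260.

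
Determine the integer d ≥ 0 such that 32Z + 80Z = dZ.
In the PID Z, (a, b) is generated by gcd(a, b). Compute gcd(80, 32) with the extended Euclidean algorithm, tracking rows (r, s, t) with s·80 + t·32 = r:
  row A: (80, 1, 0)   [1·80 + 0·32 = 80]
  row B: (32, 0, 1)   [0·80 + 1·32 = 32]
  80 = 2·32 + 16   → row C = row A − 2·row B = (16, 1, −2)   [check: 1·80 − 2·32 = 16]
  32 = 2·16 + 0   → remainder 0, stop. gcd = 16 (last nonzero row C).
So gcd(32, 80) = 16, with Bézout identity 1·80 − 2·32 = 16. Containment (⊇): the Bézout identity exhibits 16 as an element of (32, 80), giving (16) ⊆ (32, 80). Containment (⊆): since 16 | 32 and 16 | 80 (32 = 16·2, 80 = 16·5), every Z-linear combination of 32 and 80 is divisible by 16, so (32, 80) ⊆ (16). Therefore (32, 80) = (16), d = 16.

Final answer: (32, 80) = (16); d = 16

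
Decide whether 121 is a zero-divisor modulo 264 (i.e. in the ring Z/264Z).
YES

gcd(121, 264) = 11 > 1, so 121 is not a unit in Z/264Z. In Z/nZ every nonzero non-unit is a zero-divisor: explicitly, take b = 264/gcd = 24 ≠ 0 (mod 264); then 121·24 = 2904 = 11·264, i.e. 121·24 ≡ 0 (mod 264). So 121 is a zero-divisor.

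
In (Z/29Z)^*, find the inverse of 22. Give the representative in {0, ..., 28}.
Apply the extended Euclidean algorithm to (29, 22), tracking rows (r, s, t) with s·29 + t·22 = r. Each division r_prev = q·r_cur + r_new produces the new row as (previous row) − q·(current row):
  row A: (29, 1, 0)   [1·29 + 0·22 = 29]
  row B: (22, 0, 1)   [0·29 + 1·22 = 22]
  29 = 1·22 + 7   → row C = row A − 1·row B = (7, 1, −1)   [check: 1·29 − 1·22 = 7]
  22 = 3·7 + 1   → row D = row B − 3·row C = (1, −3, 4)   [check: −3·29 + 4·22 = 1]
  7 = 7·1 + 0   → remainder 0, stop. gcd = 1 (last nonzero row D).
The gcd is 1, so 22 is invertible mod 29. The last nonzero row gives −3·29 + 4·22 = 1, so t = 4. So 22^(−1) ≡ 4 (mod 29). Verify: 22 · 4 = 88 ≡ 1 (mod 29). ✓

Final answer: 22^(−1) ≡ 4 (mod 29)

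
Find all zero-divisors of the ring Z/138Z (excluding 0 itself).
An element a ∈ Z/138Z (with a ≠ 0) is a zero-divisor iff gcd(a, 138) > 1 (because a is a unit precisely when gcd(a, n) = 1, and in Z/nZ every nonzero, non-unit element is a zero-divisor). Scan a = 1, ..., 137 and keep those with gcd(a, 138) > 1:
  gcd(2, 138) = 2, gcd(3, 138) = 3, gcd(4, 138) = 2, gcd(6, 138) = 6, gcd(8, 138) = 2, gcd(9, 138) = 3, gcd(10, 138) = 2, gcd(12, 138) = 6, gcd(14, 138) = 2, gcd(15, 138) = 3, gcd(16, 138) = 2, gcd(18, 138) = 6, gcd(20, 138) = 2, gcd(21, 138) = 3, gcd(22, 138) = 2, gcd(23, 138) = 23, gcd(24, 138) = 6, gcd(26, 138) = 2, gcd(27, 138) = 3, gcd(28, 138) = 2, gcd(30, 138) = 6, gcd(32, 138) = 2, gcd(33, 138) = 3, gcd(34, 138) = 2, gcd(36, 138) = 6, gcd(38, 138) = 2, gcd(39, 138) = 3, gcd(40, 138) = 2, gcd(42, 138) = 6, gcd(44, 138) = 2, gcd(45, 138) = 3, gcd(46, 138) = 46, gcd(48, 138) = 6, gcd(50, 138) = 2, gcd(51, 138) = 3, gcd(52, 138) = 2, gcd(54, 138) = 6, gcd(56, 138) = 2, gcd(57, 138) = 3, gcd(58, 138) = 2, gcd(60, 138) = 6, gcd(62, 138) = 2, gcd(63, 138) = 3, gcd(64, 138) = 2, gcd(66, 138) = 6, gcd(68, 138) = 2, gcd(69, 138) = 69, gcd(70, 138) = 2, gcd(72, 138) = 6, gcd(74, 138) = 2, gcd(75, 138) = 3, gcd(76, 138) = 2, gcd(78, 138) = 6, gcd(80, 138) = 2, gcd(81, 138) = 3, gcd(82, 138) = 2, gcd(84, 138) = 6, gcd(86, 138) = 2, gcd(87, 138) = 3, gcd(88, 138) = 2, gcd(90, 138) = 6, gcd(92, 138) = 46, gcd(93, 138) = 3, gcd(94, 138) = 2, gcd(96, 138) = 6, gcd(98, 138) = 2, gcd(99, 138) = 3, gcd(100, 138) = 2, gcd(102, 138) = 6, gcd(104, 138) = 2, gcd(105, 138) = 3, gcd(106, 138) = 2, gcd(108, 138) = 6, gcd(110, 138) = 2, gcd(111, 138) = 3, gcd(112, 138) = 2, gcd(114, 138) = 6, gcd(115, 138) = 23, gcd(116, 138) = 2, gcd(117, 138) = 3, gcd(118, 138) = 2, gcd(120, 138) = 6, gcd(122, 138) = 2, gcd(123, 138) = 3, gcd(124, 138) = 2, gcd(126, 138) = 6, gcd(128, 138) = 2, gcd(129, 138) = 3, gcd(130, 138) = 2, gcd(132, 138) = 6, gcd(134, 138) = 2, gcd(135, 138) = 3, gcd(136, 138) = 2.
All other a ∈ {1, ..., 137} have gcd(a, 138) = 1 and are units. So the nonzero zero-divisors are exactly the 93 values of a appearing in this scan.

Final answer: nonzero zero-divisors of Z/138Z = {2, 3, 4, 6, 8, 9, 10, 12, 14, 15, 16, 18, 20, 21, 22, 23, 24, 26, 27, 28, 30, 32, 33, 34, 36, 38, 39, 40, 42, 44, 45, 46, 48, 50, 51, 52, 54, 56, 57, 58, 60, 62, 63, 64, 66, 68, 69, 70, 72, 74, 75, 76, 78, 80, 81, 82, 84, 86, 87, 88, 90, 92, 93, 94, 96, 98, 99, 100, 102, 104, 105, 106, 108, 110, 111, 112, 114, 115, 116, 117, 118, 120, 122, 123, 124, 126, 128, 129, 130, 132, 134, 135, 136}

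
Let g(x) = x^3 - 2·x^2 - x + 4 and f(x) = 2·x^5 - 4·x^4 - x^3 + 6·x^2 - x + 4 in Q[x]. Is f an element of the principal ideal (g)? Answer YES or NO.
In Q[x] the ideal (g) consists of all multiples of g, so f ∈ (g) iff g | f, i.e. iff the remainder of f on division by g is 0. Divide f by g (g is monic, so eliminate the leading term of the running remainder at each step):
  leading term 2·x^5: subtract (2·x^2)·g(x) = 2·x^5 - 4·x^4 - 2·x^3 + 8·x^2, leaving x^3 - 2·x^2 - x + 4
  leading term x^3: subtract (1)·g(x) = x^3 - 2·x^2 - x + 4, leaving 0
The remainder is 0, so f(x) = g(x) · h(x) with h(x) = 2·x^2 + 1. Hence g | f, i.e. f ∈ (g).

Final answer: YES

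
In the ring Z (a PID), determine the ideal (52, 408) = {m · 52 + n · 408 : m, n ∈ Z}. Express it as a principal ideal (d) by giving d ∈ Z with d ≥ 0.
In the PID Z, (a, b) is generated by gcd(a, b). Compute gcd(408, 52) with the extended Euclidean algorithm, tracking rows (r, s, t) with s·408 + t·52 = r:
  row A: (408, 1, 0)   [1·408 + 0·52 = 408]
  row B: (52, 0, 1)   [0·408 + 1·52 = 52]
  408 = 7·52 + 44   → row C = row A − 7·row B = (44, 1, −7)   [check: 1·408 − 7·52 = 44]
  52 = 1·44 + 8   → row D = row B − 1·row C = (8, −1, 8)   [check: −1·408 + 8·52 = 8]
  44 = 5·8 + 4   → row E = row C − 5·row D = (4, 6, −47)   [check: 6·408 − 47·52 = 4]
  8 = 2·4 + 0   → remainder 0, stop. gcd = 4 (last nonzero row E).
So gcd(52, 408) = 4, with Bézout identity 6·408 − 47·52 = 4. Containment (⊇): the Bézout identity exhibits 4 as an element of (52, 408), giving (4) ⊆ (52, 408). Containment (⊆): since 4 | 52 and 4 | 408 (52 = 4·13, 408 = 4·102), every Z-linear combination of 52 and 408 is divisible by 4, so (52, 408) ⊆ (4). Therefore (52, 408) = (4), d = 4.

Final answer: (52, 408) = (4); d = 4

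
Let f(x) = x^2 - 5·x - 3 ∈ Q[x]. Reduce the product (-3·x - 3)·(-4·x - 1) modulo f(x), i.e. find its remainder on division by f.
a · b ≡ 75·x + 39 (mod f(x))

First multiply in Q[x] without reducing: a · b = 12·x^2 + 15·x + 3. Now divide by f(x) = x^2 - 5·x - 3, eliminating the leading term at each step:
  leading term 12·x^2: subtract (12)·f(x) = 12·x^2 - 60·x - 36, leaving 75·x + 39
The degree is now < 2, so this is the remainder. Hence a · b ≡ 75·x + 39 in Q[x]/(f).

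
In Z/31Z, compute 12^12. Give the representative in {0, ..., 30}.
4

Use repeated squaring. Binary(12) = 1100. Walk through the bits of the exponent 12 left-to-right: at each bit after the leading one, square the running value, then multiply by 12 if the bit is 1 (always reducing mod 31):
  bit 1 = 1 (leading): start with 12.
  bit 2 = 1: square 12^2 = 144 ≡ 20; bit is 1, so multiply 20·12 = 240 ≡ 23 (mod 31).
  bit 3 = 0: square 23^2 = 529 ≡ 2 (mod 31).
  bit 4 = 0: square 2^2 = 4 (mod 31).
Final value: 12^12 ≡ 4 (mod 31).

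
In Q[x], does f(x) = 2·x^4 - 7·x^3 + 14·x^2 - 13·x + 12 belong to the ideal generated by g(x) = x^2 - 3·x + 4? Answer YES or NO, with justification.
YES

In Q[x] the ideal (g) consists of all multiples of g, so f ∈ (g) iff g | f, i.e. iff the remainder of f on division by g is 0. Divide f by g (g is monic, so eliminate the leading term of the running remainder at each step):
  leading term 2·x^4: subtract (2·x^2)·g(x) = 2·x^4 - 6·x^3 + 8·x^2, leaving -x^3 + 6·x^2 - 13·x + 12
  leading term -x^3: subtract (-x)·g(x) = -x^3 + 3·x^2 - 4·x, leaving 3·x^2 - 9·x + 12
  leading term 3·x^2: subtract (3)·g(x) = 3·x^2 - 9·x + 12, leaving 0
The remainder is 0, so f(x) = g(x) · h(x) with h(x) = 2·x^2 - x + 3. Hence g | f, i.e. f ∈ (g).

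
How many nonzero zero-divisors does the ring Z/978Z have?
In Z/978Z each nonzero element is either a unit (gcd with 978 is 1) or a zero-divisor (gcd > 1). The number of units is φ(978): factorise 978 = 2 · 3 · 163, so φ(978) = (2 − 1) · (3 − 1) · (163 − 1) = 1 · 2 · 162 = 324. The nonzero elements number 978 − 1 = 977. Hence the nonzero zero-divisors number 977 − 324 = 653.

Final answer: Z/978Z has 653 nonzero zero-divisors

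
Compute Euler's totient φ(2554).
φ is multiplicative, with φ(p^e) = p^e − p^(e−1). Factorise 2554 = 2 · 1277. Then
  φ(2554) = (2 − 1) · (1277 − 1) = 1 · 1276 = 1276.

Final answer: φ(2554) = 1276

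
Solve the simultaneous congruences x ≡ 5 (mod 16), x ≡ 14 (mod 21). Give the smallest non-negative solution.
The moduli 16, 21 are pairwise coprime, so by the CRT there is a unique solution mod 16·21 = 336.
Solve by successive substitution. Start with x ≡ 5 (mod 16).
  Combine with x ≡ 14 (mod 21): write x = 5 + 16·t and require 5 + 16·t ≡ 14 (mod 21), i.e. 16·t ≡ 14 − 5 ≡ 9 (mod 21). Since 16^(−1) ≡ 4 (mod 21), t ≡ 4·9 ≡ 15 (mod 21). So x ≡ 5 + 16·15 = 245 (mod 336).
Unique solution in [0, 336): x = 245.

Final answer: x ≡ 245 (mod 336); the representative in [0, 336) is 245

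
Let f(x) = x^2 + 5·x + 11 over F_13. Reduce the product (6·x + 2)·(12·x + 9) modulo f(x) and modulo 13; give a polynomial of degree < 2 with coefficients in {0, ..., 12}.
Multiply as integer polynomials: a · b = 72·x^2 + 78·x + 18. Reducing coefficients mod 13: a · b ≡ 7·x^2 + 5. Now divide by f(x) = x^2 + 5·x + 11 in F_13[x], eliminating the leading term at each step:
  leading term 7·x^2: subtract (7)·f(x) = 7·x^2 + 9·x + 12, leaving 4·x + 6 (coefficients mod 13)
The degree is now < 2, so this is the remainder. Hence a · b ≡ 4·x + 6 in F_13[x]/(f).

Final answer: a · b ≡ 4·x + 6 (mod f(x))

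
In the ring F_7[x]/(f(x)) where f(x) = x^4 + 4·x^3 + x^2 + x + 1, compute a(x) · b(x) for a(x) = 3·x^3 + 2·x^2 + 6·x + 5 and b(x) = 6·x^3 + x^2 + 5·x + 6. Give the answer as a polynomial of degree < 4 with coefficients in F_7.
Multiply as integer polynomials: a · b = 18·x^6 + 15·x^5 + 53·x^4 + 64·x^3 + 47·x^2 + 61·x + 30. Reducing coefficients mod 7: a · b ≡ 4·x^6 + x^5 + 4·x^4 + x^3 + 5·x^2 + 5·x + 2. Now divide by f(x) = x^4 + 4·x^3 + x^2 + x + 1 in F_7[x], eliminating the leading term at each step:
  leading term 4·x^6: subtract (4·x^2)·f(x) = 4·x^6 + 2·x^5 + 4·x^4 + 4·x^3 + 4·x^2, leaving 6·x^5 + 4·x^3 + x^2 + 5·x + 2 (coefficients mod 7)
  leading term 6·x^5: subtract (6·x)·f(x) = 6·x^5 + 3·x^4 + 6·x^3 + 6·x^2 + 6·x, leaving 4·x^4 + 5·x^3 + 2·x^2 + 6·x + 2 (coefficients mod 7)
  leading term 4·x^4: subtract (4)·f(x) = 4·x^4 + 2·x^3 + 4·x^2 + 4·x + 4, leaving 3·x^3 + 5·x^2 + 2·x + 5 (coefficients mod 7)
The degree is now < 4, so this is the remainder. Hence a · b ≡ 3·x^3 + 5·x^2 + 2·x + 5 in F_7[x]/(f).

Final answer: a · b ≡ 3·x^3 + 5·x^2 + 2·x + 5 (mod f(x))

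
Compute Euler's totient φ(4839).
φ(4839) = 3224

φ is multiplicative, with φ(p^e) = p^e − p^(e−1). Factorise 4839 = 3 · 1613. Then
  φ(4839) = (3 − 1) · (1613 − 1) = 2 · 1612 = 3224.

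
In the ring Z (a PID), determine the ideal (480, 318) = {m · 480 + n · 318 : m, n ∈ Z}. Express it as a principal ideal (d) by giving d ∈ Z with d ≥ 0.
(480, 318) = (6); d = 6

In the PID Z, (a, b) is generated by gcd(a, b). Compute gcd(480, 318) with the extended Euclidean algorithm, tracking rows (r, s, t) with s·480 + t·318 = r:
  row A: (480, 1, 0)   [1·480 + 0·318 = 480]
  row B: (318, 0, 1)   [0·480 + 1·318 = 318]
  480 = 1·318 + 162   → row C = row A − 1·row B = (162, 1, −1)   [check: 1·480 − 1·318 = 162]
  318 = 1·162 + 156   → row D = row B − 1·row C = (156, −1, 2)   [check: −1·480 + 2·318 = 156]
  162 = 1·156 + 6   → row E = row C − 1·row D = (6, 2, −3)   [check: 2·480 − 3·318 = 6]
  156 = 26·6 + 0   → remainder 0, stop. gcd = 6 (last nonzero row E).
So gcd(480, 318) = 6, with Bézout identity 2·480 − 3·318 = 6. Containment (⊇): the Bézout identity exhibits 6 as an element of (480, 318), giving (6) ⊆ (480, 318). Containment (⊆): since 6 | 480 and 6 | 318 (480 = 6·80, 318 = 6·53), every Z-linear combination of 480 and 318 is divisible by 6, so (480, 318) ⊆ (6). Therefore (480, 318) = (6), d = 6.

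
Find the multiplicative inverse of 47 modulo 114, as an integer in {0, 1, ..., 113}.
Apply the extended Euclidean algorithm to (114, 47), tracking rows (r, s, t) with s·114 + t·47 = r. Each division r_prev = q·r_cur + r_new produces the new row as (previous row) − q·(current row):
  row A: (114, 1, 0)   [1·114 + 0·47 = 114]
  row B: (47, 0, 1)   [0·114 + 1·47 = 47]
  114 = 2·47 + 20   → row C = row A − 2·row B = (20, 1, −2)   [check: 1·114 − 2·47 = 20]
  47 = 2·20 + 7   → row D = row B − 2·row C = (7, −2, 5)   [check: −2·114 + 5·47 = 7]
  20 = 2·7 + 6   → row E = row C − 2·row D = (6, 5, −12)   [check: 5·114 − 12·47 = 6]
  7 = 1·6 + 1   → row F = row D − 1·row E = (1, −7, 17)   [check: −7·114 + 17·47 = 1]
  6 = 6·1 + 0   → remainder 0, stop. gcd = 1 (last nonzero row F).
The gcd is 1, so 47 is invertible mod 114. The last nonzero row gives −7·114 + 17·47 = 1, so t = 17. So 47^(−1) ≡ 17 (mod 114). Verify: 47 · 17 = 799 ≡ 1 (mod 114). ✓

Final answer: 47^(−1) ≡ 17 (mod 114)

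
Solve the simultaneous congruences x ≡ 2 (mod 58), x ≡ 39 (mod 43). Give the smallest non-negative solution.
The moduli 58, 43 are pairwise coprime, so by the CRT there is a unique solution mod 58·43 = 2494.
Solve by successive substitution. Start with x ≡ 2 (mod 58).
  Combine with x ≡ 39 (mod 43): write x = 2 + 58·t and require 2 + 58·t ≡ 39 (mod 43), i.e. 58·t ≡ 39 − 2 ≡ 37 (mod 43). Since 58^(−1) ≡ 23 (mod 43) (58 ≡ 15 (mod 43)), t ≡ 23·37 ≡ 34 (mod 43). So x ≡ 2 + 58·34 = 1974 (mod 2494).
Unique solution in [0, 2494): x = 1974.

Final answer: x ≡ 1974 (mod 2494); the representative in [0, 2494) is 1974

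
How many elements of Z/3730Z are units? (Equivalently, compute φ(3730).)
Z/3730Z has φ(3730) = 1488 units

An element a ∈ Z/3730Z is a unit iff gcd(a, 3730) = 1, so the number of units is φ(3730). φ is multiplicative, with φ(p^e) = p^e − p^(e−1). Factorise 3730 = 2 · 5 · 373. Then
  φ(3730) = (2 − 1) · (5 − 1) · (373 − 1) = 1 · 4 · 372 = 1488.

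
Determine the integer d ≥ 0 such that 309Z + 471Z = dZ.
(309, 471) = (3); d = 3

In the PID Z, (a, b) is generated by gcd(a, b). Compute gcd(471, 309) with the extended Euclidean algorithm, tracking rows (r, s, t) with s·471 + t·309 = r:
  row A: (471, 1, 0)   [1·471 + 0·309 = 471]
  row B: (309, 0, 1)   [0·471 + 1·309 = 309]
  471 = 1·309 + 162   → row C = row A − 1·row B = (162, 1, −1)   [check: 1·471 − 1·309 = 162]
  309 = 1·162 + 147   → row D = row B − 1·row C = (147, −1, 2)   [check: −1·471 + 2·309 = 147]
  162 = 1·147 + 15   → row E = row C − 1·row D = (15, 2, −3)   [check: 2·471 − 3·309 = 15]
  147 = 9·15 + 12   → row F = row D − 9·row E = (12, −19, 29)   [check: −19·471 + 29·309 = 12]
  15 = 1·12 + 3   → row G = row E − 1·row F = (3, 21, −32)   [check: 21·471 − 32·309 = 3]
  12 = 4·3 + 0   → remainder 0, stop. gcd = 3 (last nonzero row G).
So gcd(309, 471) = 3, with Bézout identity 21·471 − 32·309 = 3. Containment (⊇): the Bézout identity exhibits 3 as an element of (309, 471), giving (3) ⊆ (309, 471). Containment (⊆): since 3 | 309 and 3 | 471 (309 = 3·103, 471 = 3·157), every Z-linear combination of 309 and 471 is divisible by 3, so (309, 471) ⊆ (3). Therefore (309, 471) = (3), d = 3.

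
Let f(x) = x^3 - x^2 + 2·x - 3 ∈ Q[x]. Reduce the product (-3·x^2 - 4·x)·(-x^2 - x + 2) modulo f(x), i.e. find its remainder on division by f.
First multiply in Q[x] without reducing: a · b = 3·x^4 + 7·x^3 - 2·x^2 - 8·x. Now divide by f(x) = x^3 - x^2 + 2·x - 3, eliminating the leading term at each step:
  leading term 3·x^4: subtract (3·x)·f(x) = 3·x^4 - 3·x^3 + 6·x^2 - 9·x, leaving 10·x^3 - 8·x^2 + x
  leading term 10·x^3: subtract (10)·f(x) = 10·x^3 - 10·x^2 + 20·x - 30, leaving 2·x^2 - 19·x + 30
The degree is now < 3, so this is the remainder. Hence a · b ≡ 2·x^2 - 19·x + 30 in Q[x]/(f).

Final answer: a · b ≡ 2·x^2 - 19·x + 30 (mod f(x))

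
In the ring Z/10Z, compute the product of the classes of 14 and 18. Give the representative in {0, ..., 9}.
2

Reduce the factors first: 14 ≡ 4, 18 ≡ 8 (mod 10), so 14 · 18 ≡ 4 · 8 (mod 10). 4 · 8 = 32. Dividing by 10: 32 = 3·10 + 2. So (14 · 18) mod 10 = 2.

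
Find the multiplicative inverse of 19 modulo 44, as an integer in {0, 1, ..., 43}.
Apply the extended Euclidean algorithm to (44, 19), tracking rows (r, s, t) with s·44 + t·19 = r. Each division r_prev = q·r_cur + r_new produces the new row as (previous row) − q·(current row):
  row A: (44, 1, 0)   [1·44 + 0·19 = 44]
  row B: (19, 0, 1)   [0·44 + 1·19 = 19]
  44 = 2·19 + 6   → row C = row A − 2·row B = (6, 1, −2)   [check: 1·44 − 2·19 = 6]
  19 = 3·6 + 1   → row D = row B − 3·row C = (1, −3, 7)   [check: −3·44 + 7·19 = 1]
  6 = 6·1 + 0   → remainder 0, stop. gcd = 1 (last nonzero row D).
The gcd is 1, so 19 is invertible mod 44. The last nonzero row gives −3·44 + 7·19 = 1, so t = 7. So 19^(−1) ≡ 7 (mod 44). Verify: 19 · 7 = 133 ≡ 1 (mod 44). ✓

Final answer: 19^(−1) ≡ 7 (mod 44)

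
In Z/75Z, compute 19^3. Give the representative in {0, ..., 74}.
Use repeated squaring. Binary(3) = 11. Walk through the bits of the exponent 3 left-to-right: at each bit after the leading one, square the running value, then multiply by 19 if the bit is 1 (always reducing mod 75):
  bit 1 = 1 (leading): start with 19.
  bit 2 = 1: square 19^2 = 361 ≡ 61; bit is 1, so multiply 61·19 = 1159 ≡ 34 (mod 75).
Final value: 19^3 ≡ 34 (mod 75).

Final answer: 34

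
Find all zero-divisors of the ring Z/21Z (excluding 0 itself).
An element a ∈ Z/21Z (with a ≠ 0) is a zero-divisor iff gcd(a, 21) > 1 (because a is a unit precisely when gcd(a, n) = 1, and in Z/nZ every nonzero, non-unit element is a zero-divisor). Scan a = 1, ..., 20 and keep those with gcd(a, 21) > 1:
  gcd(3, 21) = 3, gcd(6, 21) = 3, gcd(7, 21) = 7, gcd(9, 21) = 3, gcd(12, 21) = 3, gcd(14, 21) = 7, gcd(15, 21) = 3, gcd(18, 21) = 3.
All other a ∈ {1, ..., 20} have gcd(a, 21) = 1 and are units. So the nonzero zero-divisors are exactly the 8 values of a appearing in this scan.

Final answer: nonzero zero-divisors of Z/21Z = {3, 6, 7, 9, 12, 14, 15, 18}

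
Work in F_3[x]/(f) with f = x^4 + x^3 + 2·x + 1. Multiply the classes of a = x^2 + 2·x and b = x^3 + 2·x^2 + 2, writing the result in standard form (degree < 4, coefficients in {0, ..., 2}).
a · b ≡ x^3 (mod f(x))

Multiply as integer polynomials: a · b = x^5 + 4·x^4 + 4·x^3 + 2·x^2 + 4·x. Reducing coefficients mod 3: a · b ≡ x^5 + x^4 + x^3 + 2·x^2 + x. Now divide by f(x) = x^4 + x^3 + 2·x + 1 in F_3[x], eliminating the leading term at each step:
  leading term x^5: subtract (x)·f(x) = x^5 + x^4 + 2·x^2 + x, leaving x^3 (coefficients mod 3)
The degree is now < 4, so this is the remainder. Hence a · b ≡ x^3 in F_3[x]/(f).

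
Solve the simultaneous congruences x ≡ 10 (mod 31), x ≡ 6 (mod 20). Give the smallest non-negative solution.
x ≡ 506 (mod 620); the representative in [0, 620) is 506

The moduli 31, 20 are pairwise coprime, so by the CRT there is a unique solution mod 31·20 = 620.
Solve by successive substitution. Start with x ≡ 10 (mod 31).
  Combine with x ≡ 6 (mod 20): write x = 10 + 31·t and require 10 + 31·t ≡ 6 (mod 20), i.e. 31·t ≡ 6 − 10 ≡ 16 (mod 20). Since 31^(−1) ≡ 11 (mod 20) (31 ≡ 11 (mod 20)), t ≡ 11·16 ≡ 16 (mod 20). So x ≡ 10 + 31·16 = 506 (mod 620).
Unique solution in [0, 620): x = 506.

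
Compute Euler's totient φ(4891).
φ is multiplicative, with φ(p^e) = p^e − p^(e−1). Factorise 4891 = 67 · 73. Then
  φ(4891) = (67 − 1) · (73 − 1) = 66 · 72 = 4752.

Final answer: φ(4891) = 4752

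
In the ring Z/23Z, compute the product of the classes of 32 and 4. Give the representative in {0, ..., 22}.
Reduce the factors first: 32 ≡ 9 (mod 23), so 32 · 4 ≡ 9 · 4 (mod 23). 9 · 4 = 36. Dividing by 23: 36 = 1·23 + 13. So (32 · 4) mod 23 = 13.

Final answer: 13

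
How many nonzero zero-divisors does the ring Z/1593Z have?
In Z/1593Z each nonzero element is either a unit (gcd with 1593 is 1) or a zero-divisor (gcd > 1). The number of units is φ(1593): factorise 1593 = 3^3 · 59, so φ(1593) = (3^3 − 3^2) · (59 − 1) = 18 · 58 = 1044. The nonzero elements number 1593 − 1 = 1592. Hence the nonzero zero-divisors number 1592 − 1044 = 548.

Final answer: Z/1593Z has 548 nonzero zero-divisors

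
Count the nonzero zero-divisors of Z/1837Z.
Z/1837Z has 176 nonzero zero-divisors

In Z/1837Z each nonzero element is either a unit (gcd with 1837 is 1) or a zero-divisor (gcd > 1). The number of units is φ(1837): factorise 1837 = 11 · 167, so φ(1837) = (11 − 1) · (167 − 1) = 10 · 166 = 1660. The nonzero elements number 1837 − 1 = 1836. Hence the nonzero zero-divisors number 1836 − 1660 = 176.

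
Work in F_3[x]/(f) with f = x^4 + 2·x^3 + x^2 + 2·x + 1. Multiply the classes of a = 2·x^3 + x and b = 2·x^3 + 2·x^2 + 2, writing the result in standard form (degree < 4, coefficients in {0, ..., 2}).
Multiply as integer polynomials: a · b = 4·x^6 + 4·x^5 + 2·x^4 + 6·x^3 + 2·x. Reducing coefficients mod 3: a · b ≡ x^6 + x^5 + 2·x^4 + 2·x. Now divide by f(x) = x^4 + 2·x^3 + x^2 + 2·x + 1 in F_3[x], eliminating the leading term at each step:
  leading term x^6: subtract (x^2)·f(x) = x^6 + 2·x^5 + x^4 + 2·x^3 + x^2, leaving 2·x^5 + x^4 + x^3 + 2·x^2 + 2·x (coefficients mod 3)
  leading term 2·x^5: subtract (2·x)·f(x) = 2·x^5 + x^4 + 2·x^3 + x^2 + 2·x, leaving 2·x^3 + x^2 (coefficients mod 3)
The degree is now < 4, so this is the remainder. Hence a · b ≡ 2·x^3 + x^2 in F_3[x]/(f).

Final answer: a · b ≡ 2·x^3 + x^2 (mod f(x))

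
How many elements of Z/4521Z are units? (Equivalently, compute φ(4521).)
Z/4521Z has φ(4521) = 2720 units

An element a ∈ Z/4521Z is a unit iff gcd(a, 4521) = 1, so the number of units is φ(4521). φ is multiplicative, with φ(p^e) = p^e − p^(e−1). Factorise 4521 = 3 · 11 · 137. Then
  φ(4521) = (3 − 1) · (11 − 1) · (137 − 1) = 2 · 10 · 136 = 2720.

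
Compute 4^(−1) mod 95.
Apply the extended Euclidean algorithm to (95, 4), tracking rows (r, s, t) with s·95 + t·4 = r. Each division r_prev = q·r_cur + r_new produces the new row as (previous row) − q·(current row):
  row A: (95, 1, 0)   [1·95 + 0·4 = 95]
  row B: (4, 0, 1)   [0·95 + 1·4 = 4]
  95 = 23·4 + 3   → row C = row A − 23·row B = (3, 1, −23)   [check: 1·95 − 23·4 = 3]
  4 = 1·3 + 1   → row D = row B − 1·row C = (1, −1, 24)   [check: −1·95 + 24·4 = 1]
  3 = 3·1 + 0   → remainder 0, stop. gcd = 1 (last nonzero row D).
The gcd is 1, so 4 is invertible mod 95. The last nonzero row gives −1·95 + 24·4 = 1, so t = 24. So 4^(−1) ≡ 24 (mod 95). Verify: 4 · 24 = 96 ≡ 1 (mod 95). ✓

Final answer: 4^(−1) ≡ 24 (mod 95)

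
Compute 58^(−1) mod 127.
Apply the extended Euclidean algorithm to (127, 58), tracking rows (r, s, t) with s·127 + t·58 = r. Each division r_prev = q·r_cur + r_new produces the new row as (previous row) − q·(current row):
  row A: (127, 1, 0)   [1·127 + 0·58 = 127]
  row B: (58, 0, 1)   [0·127 + 1·58 = 58]
  127 = 2·58 + 11   → row C = row A − 2·row B = (11, 1, −2)   [check: 1·127 − 2·58 = 11]
  58 = 5·11 + 3   → row D = row B − 5·row C = (3, −5, 11)   [check: −5·127 + 11·58 = 3]
  11 = 3·3 + 2   → row E = row C − 3·row D = (2, 16, −35)   [check: 16·127 − 35·58 = 2]
  3 = 1·2 + 1   → row F = row D − 1·row E = (1, −21, 46)   [check: −21·127 + 46·58 = 1]
  2 = 2·1 + 0   → remainder 0, stop. gcd = 1 (last nonzero row F).
The gcd is 1, so 58 is invertible mod 127. The last nonzero row gives −21·127 + 46·58 = 1, so t = 46. So 58^(−1) ≡ 46 (mod 127). Verify: 58 · 46 = 2668 ≡ 1 (mod 127). ✓

Final answer: 58^(−1) ≡ 46 (mod 127)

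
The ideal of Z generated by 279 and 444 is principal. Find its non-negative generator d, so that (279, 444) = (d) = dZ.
In the PID Z, (a, b) is generated by gcd(a, b). Compute gcd(444, 279) with the extended Euclidean algorithm, tracking rows (r, s, t) with s·444 + t·279 = r:
  row A: (444, 1, 0)   [1·444 + 0·279 = 444]
  row B: (279, 0, 1)   [0·444 + 1·279 = 279]
  444 = 1·279 + 165   → row C = row A − 1·row B = (165, 1, −1)   [check: 1·444 − 1·279 = 165]
  279 = 1·165 + 114   → row D = row B − 1·row C = (114, −1, 2)   [check: −1·444 + 2·279 = 114]
  165 = 1·114 + 51   → row E = row C − 1·row D = (51, 2, −3)   [check: 2·444 − 3·279 = 51]
  114 = 2·51 + 12   → row F = row D − 2·row E = (12, −5, 8)   [check: −5·444 + 8·279 = 12]
  51 = 4·12 + 3   → row G = row E − 4·row F = (3, 22, −35)   [check: 22·444 − 35·279 = 3]
  12 = 4·3 + 0   → remainder 0, stop. gcd = 3 (last nonzero row G).
So gcd(279, 444) = 3, with Bézout identity 22·444 − 35·279 = 3. Containment (⊇): the Bézout identity exhibits 3 as an element of (279, 444), giving (3) ⊆ (279, 444). Containment (⊆): since 3 | 279 and 3 | 444 (279 = 3·93, 444 = 3·148), every Z-linear combination of 279 and 444 is divisible by 3, so (279, 444) ⊆ (3). Therefore (279, 444) = (3), d = 3.

Final answer: (279, 444) = (3); d = 3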